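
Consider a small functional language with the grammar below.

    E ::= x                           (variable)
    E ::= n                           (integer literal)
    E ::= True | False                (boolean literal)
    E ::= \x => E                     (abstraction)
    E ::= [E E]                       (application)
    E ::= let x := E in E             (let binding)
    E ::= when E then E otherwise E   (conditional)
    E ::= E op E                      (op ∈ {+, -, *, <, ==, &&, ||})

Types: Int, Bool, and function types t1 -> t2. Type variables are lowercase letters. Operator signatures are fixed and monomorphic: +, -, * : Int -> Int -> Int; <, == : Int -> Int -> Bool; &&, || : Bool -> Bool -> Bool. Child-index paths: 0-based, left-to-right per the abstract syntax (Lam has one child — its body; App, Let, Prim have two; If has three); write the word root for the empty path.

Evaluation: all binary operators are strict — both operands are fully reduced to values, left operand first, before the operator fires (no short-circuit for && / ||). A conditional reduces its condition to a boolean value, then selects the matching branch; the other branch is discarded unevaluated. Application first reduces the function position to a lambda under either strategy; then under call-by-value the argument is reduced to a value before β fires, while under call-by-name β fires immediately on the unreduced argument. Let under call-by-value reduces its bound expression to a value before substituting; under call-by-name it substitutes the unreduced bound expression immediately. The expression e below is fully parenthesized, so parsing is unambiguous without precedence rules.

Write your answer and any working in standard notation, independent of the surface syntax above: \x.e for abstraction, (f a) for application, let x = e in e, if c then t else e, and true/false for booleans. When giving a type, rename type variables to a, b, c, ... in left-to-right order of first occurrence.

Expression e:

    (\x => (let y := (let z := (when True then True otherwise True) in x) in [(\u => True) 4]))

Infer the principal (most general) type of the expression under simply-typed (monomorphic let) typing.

Trace:
  unify Bool ~ Bool
  unify Bool ~ Bool
let z : Bool
x : a
let y : a
\u._ : b -> Bool
  unify b -> Bool ~ Int -> c
  unify b ~ Int
  unify Bool ~ c
_ _ : Bool
\x._ : a -> Bool

Answer: a -> Bool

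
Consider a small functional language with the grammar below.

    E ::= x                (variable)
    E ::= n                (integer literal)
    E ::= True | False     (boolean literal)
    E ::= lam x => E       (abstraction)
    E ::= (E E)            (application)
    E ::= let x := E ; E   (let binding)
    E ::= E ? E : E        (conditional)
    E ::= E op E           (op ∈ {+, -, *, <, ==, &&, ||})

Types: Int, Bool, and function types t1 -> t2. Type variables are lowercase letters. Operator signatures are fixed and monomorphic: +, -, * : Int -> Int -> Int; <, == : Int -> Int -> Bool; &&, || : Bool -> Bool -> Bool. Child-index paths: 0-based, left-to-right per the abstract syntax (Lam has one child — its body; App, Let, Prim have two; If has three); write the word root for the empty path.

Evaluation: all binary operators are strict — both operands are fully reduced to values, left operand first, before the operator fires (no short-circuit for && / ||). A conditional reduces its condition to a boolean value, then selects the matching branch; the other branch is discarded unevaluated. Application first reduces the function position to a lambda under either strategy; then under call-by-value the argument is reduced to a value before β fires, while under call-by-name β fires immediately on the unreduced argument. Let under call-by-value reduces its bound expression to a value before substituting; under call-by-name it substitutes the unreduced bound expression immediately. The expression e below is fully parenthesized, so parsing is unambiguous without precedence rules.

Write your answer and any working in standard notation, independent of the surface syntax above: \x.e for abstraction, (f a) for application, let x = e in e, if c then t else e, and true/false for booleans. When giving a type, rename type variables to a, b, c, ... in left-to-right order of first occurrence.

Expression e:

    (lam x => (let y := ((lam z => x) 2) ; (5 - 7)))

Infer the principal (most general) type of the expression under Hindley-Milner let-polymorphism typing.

Working:
x : a
\z._ : b -> a
  unify b -> a ~ Int -> c
  unify b ~ Int
  unify a ~ c
_ _ : c
let y : c
  unify Int ~ Int
  unify Int ~ Int
\x._ : c -> Int

Answer: a -> Int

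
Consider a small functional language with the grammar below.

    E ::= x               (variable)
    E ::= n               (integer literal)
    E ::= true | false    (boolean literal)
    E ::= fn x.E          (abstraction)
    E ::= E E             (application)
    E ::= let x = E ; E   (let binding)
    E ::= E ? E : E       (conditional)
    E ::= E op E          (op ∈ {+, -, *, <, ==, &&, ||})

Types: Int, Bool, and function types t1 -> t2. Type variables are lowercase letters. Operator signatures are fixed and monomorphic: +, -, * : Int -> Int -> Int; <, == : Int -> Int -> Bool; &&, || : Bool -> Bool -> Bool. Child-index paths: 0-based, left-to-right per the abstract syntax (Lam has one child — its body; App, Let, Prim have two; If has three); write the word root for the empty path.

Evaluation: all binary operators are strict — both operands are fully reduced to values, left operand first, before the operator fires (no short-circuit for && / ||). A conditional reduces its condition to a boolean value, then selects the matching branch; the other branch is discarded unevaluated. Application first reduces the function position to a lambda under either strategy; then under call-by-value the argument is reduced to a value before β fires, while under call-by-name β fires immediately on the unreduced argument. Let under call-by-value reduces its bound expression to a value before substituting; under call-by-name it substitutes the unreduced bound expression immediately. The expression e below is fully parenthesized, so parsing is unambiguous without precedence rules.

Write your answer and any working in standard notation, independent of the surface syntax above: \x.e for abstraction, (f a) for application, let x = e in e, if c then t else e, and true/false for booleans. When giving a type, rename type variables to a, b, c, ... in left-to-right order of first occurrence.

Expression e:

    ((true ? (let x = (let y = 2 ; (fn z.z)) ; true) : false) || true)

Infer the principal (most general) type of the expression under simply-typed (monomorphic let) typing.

Derivation:
  unify Bool ~ Bool
let y : Int
z : a
\z._ : a -> a
let x : a -> a
  unify Bool ~ Bool
  unify Bool ~ Bool
  unify Bool ~ Bool

Answer: Bool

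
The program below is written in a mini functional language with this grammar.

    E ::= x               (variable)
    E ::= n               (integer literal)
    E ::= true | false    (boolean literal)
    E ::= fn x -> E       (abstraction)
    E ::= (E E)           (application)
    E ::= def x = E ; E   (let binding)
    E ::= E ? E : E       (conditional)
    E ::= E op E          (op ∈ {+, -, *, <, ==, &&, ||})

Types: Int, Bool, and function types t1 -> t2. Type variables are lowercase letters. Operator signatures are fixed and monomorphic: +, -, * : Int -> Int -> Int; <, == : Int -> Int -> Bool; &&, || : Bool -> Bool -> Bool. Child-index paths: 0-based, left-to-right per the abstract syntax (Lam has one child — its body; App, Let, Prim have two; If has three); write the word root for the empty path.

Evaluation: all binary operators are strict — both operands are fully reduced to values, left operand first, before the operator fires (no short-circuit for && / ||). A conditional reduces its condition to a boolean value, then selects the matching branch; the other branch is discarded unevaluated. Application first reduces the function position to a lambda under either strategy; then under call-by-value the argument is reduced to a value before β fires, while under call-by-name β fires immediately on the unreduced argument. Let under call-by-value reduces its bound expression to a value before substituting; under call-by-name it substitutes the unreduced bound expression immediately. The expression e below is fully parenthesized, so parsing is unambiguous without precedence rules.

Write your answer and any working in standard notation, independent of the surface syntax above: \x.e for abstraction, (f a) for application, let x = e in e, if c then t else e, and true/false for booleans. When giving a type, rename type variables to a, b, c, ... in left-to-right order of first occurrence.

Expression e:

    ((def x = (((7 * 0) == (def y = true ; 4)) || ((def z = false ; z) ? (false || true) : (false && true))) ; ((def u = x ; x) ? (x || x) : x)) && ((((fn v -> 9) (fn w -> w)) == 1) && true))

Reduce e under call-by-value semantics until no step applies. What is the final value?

Derivation:
step 0: ((let x = (((7 * 0) == (let y = true in 4)) || (if (let z = false in z) then (false || true) else (false && true))) in (if (let u = x in x) then (x || x) else x)) && ((((\v.9) (\w.w)) == 1) && true))
step 1: [delta@0.0.0.0] ((let x = ((0 == (let y = true in 4)) || (if (let z = false in z) then (false || true) else (false && true))) in (if (let u = x in x) then (x || x) else x)) && ((((\v.9) (\w.w)) == 1) && true))
step 2: [let@0.0.0.1] ((let x = ((0 == 4) || (if (let z = false in z) then (false || true) else (false && true))) in (if (let u = x in x) then (x || x) else x)) && ((((\v.9) (\w.w)) == 1) && true))
step 3: [delta@0.0.0] ((let x = (false || (if (let z = false in z) then (false || true) else (false && true))) in (if (let u = x in x) then (x || x) else x)) && ((((\v.9) (\w.w)) == 1) && true))
step 4: [let@0.0.1.0] ((let x = (false || (if false then (false || true) else (false && true))) in (if (let u = x in x) then (x || x) else x)) && ((((\v.9) (\w.w)) == 1) && true))
step 5: [if@0.0.1] ((let x = (false || (false && true)) in (if (let u = x in x) then (x || x) else x)) && ((((\v.9) (\w.w)) == 1) && true))
step 6: [delta@0.0.1] ((let x = (false || false) in (if (let u = x in x) then (x || x) else x)) && ((((\v.9) (\w.w)) == 1) && true))
step 7: [delta@0.0] ((let x = false in (if (let u = x in x) then (x || x) else x)) && ((((\v.9) (\w.w)) == 1) && true))
step 8: [let@0] ((if (let u = false in false) then (false || false) else false) && ((((\v.9) (\w.w)) == 1) && true))
step 9: [let@0.0] ((if false then (false || false) else false) && ((((\v.9) (\w.w)) == 1) && true))
step 10: [if@0] (false && ((((\v.9) (\w.w)) == 1) && true))
step 11: [beta@1.0.0] (false && ((9 == 1) && true))
step 12: [delta@1.0] (false && (false && true))
step 13: [delta@1] (false && false)
step 14: [delta@root] false

Answer: false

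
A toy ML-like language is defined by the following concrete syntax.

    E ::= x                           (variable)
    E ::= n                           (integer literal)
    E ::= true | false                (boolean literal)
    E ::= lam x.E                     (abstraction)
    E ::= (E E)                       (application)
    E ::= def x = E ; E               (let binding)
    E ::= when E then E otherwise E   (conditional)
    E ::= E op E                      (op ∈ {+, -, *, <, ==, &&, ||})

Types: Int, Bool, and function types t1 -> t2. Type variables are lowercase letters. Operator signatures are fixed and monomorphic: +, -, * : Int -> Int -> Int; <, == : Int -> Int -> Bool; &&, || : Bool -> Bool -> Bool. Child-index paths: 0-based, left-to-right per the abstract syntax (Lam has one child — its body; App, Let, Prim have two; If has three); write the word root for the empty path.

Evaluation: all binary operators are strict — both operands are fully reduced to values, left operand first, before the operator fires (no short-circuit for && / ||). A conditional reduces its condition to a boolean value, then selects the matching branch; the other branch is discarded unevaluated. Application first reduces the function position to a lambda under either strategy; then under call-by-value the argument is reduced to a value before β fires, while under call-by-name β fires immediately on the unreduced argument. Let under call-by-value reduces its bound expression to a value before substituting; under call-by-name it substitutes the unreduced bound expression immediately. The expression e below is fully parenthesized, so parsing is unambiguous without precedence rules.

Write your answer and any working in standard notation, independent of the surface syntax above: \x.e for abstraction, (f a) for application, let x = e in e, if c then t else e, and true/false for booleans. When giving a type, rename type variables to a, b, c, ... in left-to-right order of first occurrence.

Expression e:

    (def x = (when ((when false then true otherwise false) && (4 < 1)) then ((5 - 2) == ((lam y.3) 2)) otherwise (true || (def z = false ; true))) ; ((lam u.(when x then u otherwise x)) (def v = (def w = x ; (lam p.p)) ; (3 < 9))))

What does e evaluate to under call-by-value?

Working:
step 0: (let x = (if ((if false then true else false) && (4 < 1)) then ((5 - 2) == ((\y.3) 2)) else (true || (let z = false in true))) in ((\u.(if x then u else x)) (let v = (let w = x in (\p.p)) in (3 < 9))))
step 1: [if@0.0.0] (let x = (if (false && (4 < 1)) then ((5 - 2) == ((\y.3) 2)) else (true || (let z = false in true))) in ((\u.(if x then u else x)) (let v = (let w = x in (\p.p)) in (3 < 9))))
step 2: [delta@0.0.1] (let x = (if (false && false) then ((5 - 2) == ((\y.3) 2)) else (true || (let z = false in true))) in ((\u.(if x then u else x)) (let v = (let w = x in (\p.p)) in (3 < 9))))
step 3: [delta@0.0] (let x = (if false then ((5 - 2) == ((\y.3) 2)) else (true || (let z = false in true))) in ((\u.(if x then u else x)) (let v = (let w = x in (\p.p)) in (3 < 9))))
step 4: [if@0] (let x = (true || (let z = false in true)) in ((\u.(if x then u else x)) (let v = (let w = x in (\p.p)) in (3 < 9))))
step 5: [let@0.1] (let x = (true || true) in ((\u.(if x then u else x)) (let v = (let w = x in (\p.p)) in (3 < 9))))
step 6: [delta@0] (let x = true in ((\u.(if x then u else x)) (let v = (let w = x in (\p.p)) in (3 < 9))))
step 7: [let@root] ((\u.(if true then u else true)) (let v = (let w = true in (\p.p)) in (3 < 9)))
step 8: [let@1.0] ((\u.(if true then u else true)) (let v = (\p.p) in (3 < 9)))
step 9: [let@1] ((\u.(if true then u else true)) (3 < 9))
step 10: [delta@1] ((\u.(if true then u else true)) true)
step 11: [beta@root] (if true then true else true)
step 12: [if@root] true

Answer: true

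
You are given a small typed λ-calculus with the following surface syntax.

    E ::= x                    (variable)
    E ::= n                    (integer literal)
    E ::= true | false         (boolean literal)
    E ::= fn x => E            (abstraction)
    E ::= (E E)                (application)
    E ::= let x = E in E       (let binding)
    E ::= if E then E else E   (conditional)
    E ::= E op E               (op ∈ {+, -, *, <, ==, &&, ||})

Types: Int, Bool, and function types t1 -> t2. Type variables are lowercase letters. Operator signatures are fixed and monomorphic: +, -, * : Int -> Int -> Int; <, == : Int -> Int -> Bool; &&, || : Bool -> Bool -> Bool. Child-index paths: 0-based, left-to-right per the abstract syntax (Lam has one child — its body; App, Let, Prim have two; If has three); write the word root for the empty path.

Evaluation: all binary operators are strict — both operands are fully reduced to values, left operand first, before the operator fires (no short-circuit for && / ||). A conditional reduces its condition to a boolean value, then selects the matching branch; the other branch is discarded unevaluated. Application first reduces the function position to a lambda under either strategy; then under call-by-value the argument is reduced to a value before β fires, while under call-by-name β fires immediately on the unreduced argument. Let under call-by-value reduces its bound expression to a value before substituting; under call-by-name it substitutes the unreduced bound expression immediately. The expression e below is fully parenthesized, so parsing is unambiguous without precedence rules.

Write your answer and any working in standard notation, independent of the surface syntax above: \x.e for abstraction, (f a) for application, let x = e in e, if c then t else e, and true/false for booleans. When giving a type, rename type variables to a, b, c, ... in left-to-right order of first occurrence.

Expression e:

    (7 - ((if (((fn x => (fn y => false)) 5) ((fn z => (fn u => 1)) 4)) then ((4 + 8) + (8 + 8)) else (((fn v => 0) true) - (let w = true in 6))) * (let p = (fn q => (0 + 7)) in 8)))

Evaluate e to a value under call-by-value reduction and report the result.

Trace:
step 0: (7 - ((if (((\x.(\y.false)) 5) ((\z.(\u.1)) 4)) then ((4 + 8) + (8 + 8)) else (((\v.0) true) - (let w = true in 6))) * (let p = (\q.(0 + 7)) in 8)))
step 1: [beta@1.0.0.0] (7 - ((if ((\y.false) ((\z.(\u.1)) 4)) then ((4 + 8) + (8 + 8)) else (((\v.0) true) - (let w = true in 6))) * (let p = (\q.(0 + 7)) in 8)))
step 2: [beta@1.0.0.1] (7 - ((if ((\y.false) (\u.1)) then ((4 + 8) + (8 + 8)) else (((\v.0) true) - (let w = true in 6))) * (let p = (\q.(0 + 7)) in 8)))
step 3: [beta@1.0.0] (7 - ((if false then ((4 + 8) + (8 + 8)) else (((\v.0) true) - (let w = true in 6))) * (let p = (\q.(0 + 7)) in 8)))
step 4: [if@1.0] (7 - ((((\v.0) true) - (let w = true in 6)) * (let p = (\q.(0 + 7)) in 8)))
step 5: [beta@1.0.0] (7 - ((0 - (let w = true in 6)) * (let p = (\q.(0 + 7)) in 8)))
step 6: [let@1.0.1] (7 - ((0 - 6) * (let p = (\q.(0 + 7)) in 8)))
step 7: [delta@1.0] (7 - (-6 * (let p = (\q.(0 + 7)) in 8)))
step 8: [let@1.1] (7 - (-6 * 8))
step 9: [delta@1] (7 - -48)
step 10: [delta@root] 55

Answer: 55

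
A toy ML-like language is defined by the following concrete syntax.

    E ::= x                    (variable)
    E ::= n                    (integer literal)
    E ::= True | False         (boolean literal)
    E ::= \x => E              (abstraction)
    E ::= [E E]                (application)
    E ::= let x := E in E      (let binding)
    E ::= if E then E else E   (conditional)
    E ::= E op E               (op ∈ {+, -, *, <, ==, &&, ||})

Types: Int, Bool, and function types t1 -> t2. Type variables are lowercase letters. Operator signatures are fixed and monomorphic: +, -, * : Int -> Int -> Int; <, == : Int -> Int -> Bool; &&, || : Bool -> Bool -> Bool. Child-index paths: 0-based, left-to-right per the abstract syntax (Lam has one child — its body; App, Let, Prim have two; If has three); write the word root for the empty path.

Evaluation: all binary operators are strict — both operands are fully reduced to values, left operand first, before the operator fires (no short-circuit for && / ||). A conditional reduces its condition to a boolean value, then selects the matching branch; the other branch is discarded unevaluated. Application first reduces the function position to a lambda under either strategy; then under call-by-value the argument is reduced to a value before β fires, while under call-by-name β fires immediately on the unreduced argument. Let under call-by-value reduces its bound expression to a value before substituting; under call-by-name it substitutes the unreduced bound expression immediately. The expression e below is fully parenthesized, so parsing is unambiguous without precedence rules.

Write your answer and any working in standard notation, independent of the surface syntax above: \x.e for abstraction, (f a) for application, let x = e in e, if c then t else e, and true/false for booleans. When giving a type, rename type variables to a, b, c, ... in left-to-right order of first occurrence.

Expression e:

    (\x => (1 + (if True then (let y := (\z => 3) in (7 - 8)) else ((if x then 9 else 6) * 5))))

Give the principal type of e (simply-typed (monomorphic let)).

Working:
  unify Int ~ Int
  unify Bool ~ Bool
\z._ : b -> Int
let y : b -> Int
  unify Int ~ Int
  unify Int ~ Int
x : a
  unify a ~ Bool
  unify Int ~ Int
  unify Int ~ Int
  unify Int ~ Int
  unify Int ~ Int
  unify Int ~ Int
\x._ : Bool -> Int

Answer: Bool -> Int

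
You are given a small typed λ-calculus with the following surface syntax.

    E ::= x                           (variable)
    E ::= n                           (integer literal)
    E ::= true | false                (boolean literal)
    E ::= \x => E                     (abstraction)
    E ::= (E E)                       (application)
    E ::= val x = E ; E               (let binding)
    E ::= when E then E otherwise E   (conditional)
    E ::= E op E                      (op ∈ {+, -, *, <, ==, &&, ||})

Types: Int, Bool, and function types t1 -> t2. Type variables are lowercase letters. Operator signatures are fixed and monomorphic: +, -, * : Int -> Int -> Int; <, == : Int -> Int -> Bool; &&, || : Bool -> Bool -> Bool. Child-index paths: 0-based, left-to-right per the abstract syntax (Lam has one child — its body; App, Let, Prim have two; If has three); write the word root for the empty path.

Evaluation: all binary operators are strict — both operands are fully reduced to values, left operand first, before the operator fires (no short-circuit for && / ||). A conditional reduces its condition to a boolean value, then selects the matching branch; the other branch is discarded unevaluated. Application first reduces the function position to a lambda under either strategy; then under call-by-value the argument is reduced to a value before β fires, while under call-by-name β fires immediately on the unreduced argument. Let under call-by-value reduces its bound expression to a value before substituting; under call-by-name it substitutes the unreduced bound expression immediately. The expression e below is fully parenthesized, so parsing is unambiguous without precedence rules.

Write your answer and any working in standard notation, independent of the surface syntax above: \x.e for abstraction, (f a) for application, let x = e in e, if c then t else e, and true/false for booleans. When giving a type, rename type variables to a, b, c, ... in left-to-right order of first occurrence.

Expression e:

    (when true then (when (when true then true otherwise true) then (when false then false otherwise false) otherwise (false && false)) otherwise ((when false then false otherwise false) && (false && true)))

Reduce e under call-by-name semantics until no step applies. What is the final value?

Working:
step 0: (if true then (if (if true then true else true) then (if false then false else false) else (false && false)) else ((if false then false else false) && (false && true)))
step 1: [if@root] (if (if true then true else true) then (if false then false else false) else (false && false))
step 2: [if@0] (if true then (if false then false else false) else (false && false))
step 3: [if@root] (if false then false else false)
step 4: [if@root] false

Answer: false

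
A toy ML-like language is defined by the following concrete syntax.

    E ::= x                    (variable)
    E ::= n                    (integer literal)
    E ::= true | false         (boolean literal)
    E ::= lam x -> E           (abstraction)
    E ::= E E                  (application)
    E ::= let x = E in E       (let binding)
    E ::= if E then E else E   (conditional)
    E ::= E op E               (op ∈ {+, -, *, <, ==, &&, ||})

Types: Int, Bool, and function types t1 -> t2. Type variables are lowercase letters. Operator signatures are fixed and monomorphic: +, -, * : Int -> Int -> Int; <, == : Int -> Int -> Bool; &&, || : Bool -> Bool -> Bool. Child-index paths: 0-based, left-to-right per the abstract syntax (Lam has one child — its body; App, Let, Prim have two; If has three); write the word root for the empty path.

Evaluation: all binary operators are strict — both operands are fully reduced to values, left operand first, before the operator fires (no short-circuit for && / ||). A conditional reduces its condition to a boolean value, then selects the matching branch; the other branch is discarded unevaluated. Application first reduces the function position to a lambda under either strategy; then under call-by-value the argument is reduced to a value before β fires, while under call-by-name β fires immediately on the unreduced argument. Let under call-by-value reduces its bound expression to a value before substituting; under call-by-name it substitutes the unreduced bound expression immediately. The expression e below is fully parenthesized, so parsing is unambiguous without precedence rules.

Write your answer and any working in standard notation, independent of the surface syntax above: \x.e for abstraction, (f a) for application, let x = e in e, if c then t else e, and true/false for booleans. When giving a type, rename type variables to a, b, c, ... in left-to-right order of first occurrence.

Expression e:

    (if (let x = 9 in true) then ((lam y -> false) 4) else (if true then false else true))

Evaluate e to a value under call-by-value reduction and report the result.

Trace:
step 0: (if (let x = 9 in true) then ((\y.false) 4) else (if true then false else true))
step 1: [let@0] (if true then ((\y.false) 4) else (if true then false else true))
step 2: [if@root] ((\y.false) 4)
step 3: [beta@root] false

Answer: false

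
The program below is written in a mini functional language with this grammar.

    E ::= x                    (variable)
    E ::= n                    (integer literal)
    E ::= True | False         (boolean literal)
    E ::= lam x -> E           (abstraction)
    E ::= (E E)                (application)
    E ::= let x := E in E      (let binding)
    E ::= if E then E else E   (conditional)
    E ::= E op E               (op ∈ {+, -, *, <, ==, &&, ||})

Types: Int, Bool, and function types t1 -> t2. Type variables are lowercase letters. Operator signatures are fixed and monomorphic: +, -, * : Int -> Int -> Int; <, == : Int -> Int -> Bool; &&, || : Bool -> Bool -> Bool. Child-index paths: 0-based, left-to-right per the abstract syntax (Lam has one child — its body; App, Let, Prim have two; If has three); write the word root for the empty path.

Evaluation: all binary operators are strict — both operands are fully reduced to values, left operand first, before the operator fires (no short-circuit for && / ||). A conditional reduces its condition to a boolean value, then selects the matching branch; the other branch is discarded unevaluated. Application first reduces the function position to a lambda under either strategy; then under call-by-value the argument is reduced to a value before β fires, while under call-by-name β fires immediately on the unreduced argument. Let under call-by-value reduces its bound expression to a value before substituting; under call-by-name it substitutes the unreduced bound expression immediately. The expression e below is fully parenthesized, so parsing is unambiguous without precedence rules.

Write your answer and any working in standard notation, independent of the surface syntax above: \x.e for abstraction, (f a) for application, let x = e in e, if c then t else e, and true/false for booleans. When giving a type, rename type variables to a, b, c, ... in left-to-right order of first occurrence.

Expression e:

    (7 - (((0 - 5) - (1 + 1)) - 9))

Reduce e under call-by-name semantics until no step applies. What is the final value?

Answer: 23

Derivation:
step 0: (7 - (((0 - 5) - (1 + 1)) - 9))
step 1: [delta@1.0.0] (7 - ((-5 - (1 + 1)) - 9))
step 2: [delta@1.0.1] (7 - ((-5 - 2) - 9))
step 3: [delta@1.0] (7 - (-7 - 9))
step 4: [delta@1] (7 - -16)
step 5: [delta@root] 23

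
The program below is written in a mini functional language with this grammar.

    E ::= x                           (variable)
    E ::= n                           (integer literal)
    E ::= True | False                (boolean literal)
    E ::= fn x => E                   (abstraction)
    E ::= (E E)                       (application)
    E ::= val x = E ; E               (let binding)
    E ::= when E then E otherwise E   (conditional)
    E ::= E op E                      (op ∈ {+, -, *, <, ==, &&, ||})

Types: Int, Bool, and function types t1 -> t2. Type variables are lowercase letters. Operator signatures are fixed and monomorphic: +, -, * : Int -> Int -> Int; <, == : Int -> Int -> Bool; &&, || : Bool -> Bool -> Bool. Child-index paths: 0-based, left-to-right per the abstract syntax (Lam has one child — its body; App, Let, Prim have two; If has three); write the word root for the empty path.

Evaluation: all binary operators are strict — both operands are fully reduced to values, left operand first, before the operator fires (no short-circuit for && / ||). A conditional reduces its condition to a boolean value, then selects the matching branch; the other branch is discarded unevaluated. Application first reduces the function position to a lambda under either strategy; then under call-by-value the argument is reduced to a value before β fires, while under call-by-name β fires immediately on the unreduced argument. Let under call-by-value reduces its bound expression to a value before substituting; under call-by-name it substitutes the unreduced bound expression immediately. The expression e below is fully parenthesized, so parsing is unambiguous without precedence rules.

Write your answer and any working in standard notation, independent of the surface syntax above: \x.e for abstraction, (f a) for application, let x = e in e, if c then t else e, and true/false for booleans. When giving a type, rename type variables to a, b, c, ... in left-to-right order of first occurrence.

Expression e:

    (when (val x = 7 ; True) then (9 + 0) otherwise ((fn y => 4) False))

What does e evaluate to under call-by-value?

Derivation:
step 0: (if (let x = 7 in true) then (9 + 0) else ((\y.4) false))
step 1: [let@0] (if true then (9 + 0) else ((\y.4) false))
step 2: [if@root] (9 + 0)
step 3: [delta@root] 9

Answer: 9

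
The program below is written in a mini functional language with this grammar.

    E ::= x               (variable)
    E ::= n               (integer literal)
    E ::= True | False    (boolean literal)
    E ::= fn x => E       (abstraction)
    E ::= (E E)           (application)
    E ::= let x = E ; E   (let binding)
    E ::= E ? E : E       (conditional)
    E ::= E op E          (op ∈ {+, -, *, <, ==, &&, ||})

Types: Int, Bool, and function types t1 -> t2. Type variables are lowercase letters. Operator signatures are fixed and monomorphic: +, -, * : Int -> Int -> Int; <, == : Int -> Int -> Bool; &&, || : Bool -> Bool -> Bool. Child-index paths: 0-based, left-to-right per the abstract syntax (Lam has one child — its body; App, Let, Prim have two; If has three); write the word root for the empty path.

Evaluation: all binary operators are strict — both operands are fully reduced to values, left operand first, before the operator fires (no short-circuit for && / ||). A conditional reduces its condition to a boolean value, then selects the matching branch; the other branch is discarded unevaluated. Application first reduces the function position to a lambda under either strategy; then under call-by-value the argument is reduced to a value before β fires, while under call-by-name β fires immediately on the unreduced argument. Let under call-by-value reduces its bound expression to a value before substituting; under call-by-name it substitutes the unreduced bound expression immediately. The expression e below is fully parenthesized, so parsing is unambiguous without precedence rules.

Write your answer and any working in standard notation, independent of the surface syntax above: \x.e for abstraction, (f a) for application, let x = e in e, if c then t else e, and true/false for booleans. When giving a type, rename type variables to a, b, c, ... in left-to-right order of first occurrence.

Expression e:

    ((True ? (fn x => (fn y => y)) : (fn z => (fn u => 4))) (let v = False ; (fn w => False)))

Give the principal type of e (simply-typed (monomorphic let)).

Answer: Int -> Int

Trace:
  unify Bool ~ Bool
y : b
\y._ : b -> b
\x._ : a -> b -> b
\u._ : d -> Int
\z._ : c -> d -> Int
  unify a -> b -> b ~ c -> d -> Int
  unify a ~ c
  unify b -> b ~ d -> Int
  unify b ~ d
  unify d ~ Int
let v : Bool
\w._ : e -> Bool
  unify c -> Int -> Int ~ (e -> Bool) -> f
  unify c ~ e -> Bool
  unify Int -> Int ~ f
_ _ : Int -> Int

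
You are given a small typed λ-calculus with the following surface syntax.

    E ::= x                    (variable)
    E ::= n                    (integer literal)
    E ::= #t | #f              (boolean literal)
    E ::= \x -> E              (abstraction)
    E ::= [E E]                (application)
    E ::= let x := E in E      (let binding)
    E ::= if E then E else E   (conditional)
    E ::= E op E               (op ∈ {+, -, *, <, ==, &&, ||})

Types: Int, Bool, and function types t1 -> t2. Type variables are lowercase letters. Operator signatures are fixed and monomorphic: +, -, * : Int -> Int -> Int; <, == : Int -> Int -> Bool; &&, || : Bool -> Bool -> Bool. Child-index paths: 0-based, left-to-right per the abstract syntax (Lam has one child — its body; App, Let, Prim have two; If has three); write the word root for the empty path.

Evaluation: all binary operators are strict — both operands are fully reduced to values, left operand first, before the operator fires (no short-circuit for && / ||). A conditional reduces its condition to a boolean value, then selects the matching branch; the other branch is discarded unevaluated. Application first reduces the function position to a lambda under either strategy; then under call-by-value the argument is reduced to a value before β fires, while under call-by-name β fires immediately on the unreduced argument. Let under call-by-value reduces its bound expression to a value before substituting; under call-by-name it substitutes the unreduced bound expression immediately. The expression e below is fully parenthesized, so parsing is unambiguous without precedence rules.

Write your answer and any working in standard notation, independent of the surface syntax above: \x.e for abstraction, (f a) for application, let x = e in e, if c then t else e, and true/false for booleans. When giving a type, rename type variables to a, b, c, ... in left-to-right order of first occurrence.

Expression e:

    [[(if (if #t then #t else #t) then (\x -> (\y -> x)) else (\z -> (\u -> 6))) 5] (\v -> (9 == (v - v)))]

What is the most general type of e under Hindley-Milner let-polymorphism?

Trace:
  unify Bool ~ Bool
  unify Bool ~ Bool
  unify Bool ~ Bool
x : a
\y._ : b -> a
\x._ : a -> b -> a
\u._ : d -> Int
\z._ : c -> d -> Int
  unify a -> b -> a ~ c -> d -> Int
  unify a ~ c
  unify b -> c ~ d -> Int
  unify b ~ d
  unify c ~ Int
  unify Int -> d -> Int ~ Int -> e
  unify Int ~ Int
  unify d -> Int ~ e
_ _ : d -> Int
  unify Int ~ Int
v : f
  unify f ~ Int
v : Int
  unify Int ~ Int
  unify Int ~ Int
\v._ : Int -> Bool
  unify d -> Int ~ (Int -> Bool) -> g
  unify d ~ Int -> Bool
  unify Int ~ g
_ _ : Int

Answer: Int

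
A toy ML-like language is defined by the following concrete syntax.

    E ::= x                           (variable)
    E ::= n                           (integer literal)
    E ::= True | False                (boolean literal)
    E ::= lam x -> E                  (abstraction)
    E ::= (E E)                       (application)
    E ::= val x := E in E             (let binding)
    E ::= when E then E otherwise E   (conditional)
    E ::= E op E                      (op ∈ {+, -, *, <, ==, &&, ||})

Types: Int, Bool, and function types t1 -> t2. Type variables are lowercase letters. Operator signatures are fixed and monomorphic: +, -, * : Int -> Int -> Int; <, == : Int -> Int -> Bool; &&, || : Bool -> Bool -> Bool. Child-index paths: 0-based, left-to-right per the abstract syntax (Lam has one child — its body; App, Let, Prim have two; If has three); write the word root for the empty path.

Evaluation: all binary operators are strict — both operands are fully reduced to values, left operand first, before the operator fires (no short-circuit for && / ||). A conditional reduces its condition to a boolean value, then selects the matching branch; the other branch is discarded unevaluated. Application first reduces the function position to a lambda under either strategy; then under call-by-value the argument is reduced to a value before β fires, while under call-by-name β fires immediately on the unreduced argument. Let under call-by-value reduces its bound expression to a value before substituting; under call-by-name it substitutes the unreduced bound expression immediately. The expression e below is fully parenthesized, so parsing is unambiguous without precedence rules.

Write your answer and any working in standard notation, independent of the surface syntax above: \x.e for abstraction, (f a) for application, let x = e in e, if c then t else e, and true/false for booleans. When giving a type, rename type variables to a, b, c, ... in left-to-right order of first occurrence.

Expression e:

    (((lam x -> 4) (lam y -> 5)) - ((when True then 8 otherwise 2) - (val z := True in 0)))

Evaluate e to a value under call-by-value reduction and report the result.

Derivation:
step 0: (((\x.4) (\y.5)) - ((if true then 8 else 2) - (let z = true in 0)))
step 1: [beta@0] (4 - ((if true then 8 else 2) - (let z = true in 0)))
step 2: [if@1.0] (4 - (8 - (let z = true in 0)))
step 3: [let@1.1] (4 - (8 - 0))
step 4: [delta@1] (4 - 8)
step 5: [delta@root] -4

Answer: -4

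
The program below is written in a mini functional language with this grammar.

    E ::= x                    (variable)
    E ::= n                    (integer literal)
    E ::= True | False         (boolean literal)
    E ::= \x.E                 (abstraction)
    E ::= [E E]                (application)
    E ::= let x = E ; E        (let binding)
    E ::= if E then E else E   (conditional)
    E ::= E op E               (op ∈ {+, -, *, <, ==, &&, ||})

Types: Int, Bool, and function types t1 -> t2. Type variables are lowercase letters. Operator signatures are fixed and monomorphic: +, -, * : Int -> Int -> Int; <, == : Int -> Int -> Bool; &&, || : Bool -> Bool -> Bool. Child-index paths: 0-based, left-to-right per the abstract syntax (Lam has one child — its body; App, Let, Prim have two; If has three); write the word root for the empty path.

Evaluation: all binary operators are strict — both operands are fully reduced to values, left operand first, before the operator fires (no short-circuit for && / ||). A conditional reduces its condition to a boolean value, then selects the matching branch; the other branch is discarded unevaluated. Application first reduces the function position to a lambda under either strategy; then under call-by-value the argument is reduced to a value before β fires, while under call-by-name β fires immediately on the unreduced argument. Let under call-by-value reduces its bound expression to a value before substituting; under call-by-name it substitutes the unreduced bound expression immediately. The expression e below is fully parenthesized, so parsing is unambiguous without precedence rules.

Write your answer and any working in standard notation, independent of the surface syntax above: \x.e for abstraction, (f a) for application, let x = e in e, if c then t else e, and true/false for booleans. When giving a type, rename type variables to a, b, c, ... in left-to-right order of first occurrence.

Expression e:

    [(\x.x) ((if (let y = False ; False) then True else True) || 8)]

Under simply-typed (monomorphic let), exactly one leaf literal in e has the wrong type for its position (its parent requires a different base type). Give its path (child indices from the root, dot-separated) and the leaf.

Answer: 1.1 : 8

Working:
x : a
\x._ : a -> a
let y : Bool
  unify Bool ~ Bool
  unify Bool ~ Bool
  unify Bool ~ Bool
  unify Int ~ Bool
  FAIL: mismatch Int ~ Bool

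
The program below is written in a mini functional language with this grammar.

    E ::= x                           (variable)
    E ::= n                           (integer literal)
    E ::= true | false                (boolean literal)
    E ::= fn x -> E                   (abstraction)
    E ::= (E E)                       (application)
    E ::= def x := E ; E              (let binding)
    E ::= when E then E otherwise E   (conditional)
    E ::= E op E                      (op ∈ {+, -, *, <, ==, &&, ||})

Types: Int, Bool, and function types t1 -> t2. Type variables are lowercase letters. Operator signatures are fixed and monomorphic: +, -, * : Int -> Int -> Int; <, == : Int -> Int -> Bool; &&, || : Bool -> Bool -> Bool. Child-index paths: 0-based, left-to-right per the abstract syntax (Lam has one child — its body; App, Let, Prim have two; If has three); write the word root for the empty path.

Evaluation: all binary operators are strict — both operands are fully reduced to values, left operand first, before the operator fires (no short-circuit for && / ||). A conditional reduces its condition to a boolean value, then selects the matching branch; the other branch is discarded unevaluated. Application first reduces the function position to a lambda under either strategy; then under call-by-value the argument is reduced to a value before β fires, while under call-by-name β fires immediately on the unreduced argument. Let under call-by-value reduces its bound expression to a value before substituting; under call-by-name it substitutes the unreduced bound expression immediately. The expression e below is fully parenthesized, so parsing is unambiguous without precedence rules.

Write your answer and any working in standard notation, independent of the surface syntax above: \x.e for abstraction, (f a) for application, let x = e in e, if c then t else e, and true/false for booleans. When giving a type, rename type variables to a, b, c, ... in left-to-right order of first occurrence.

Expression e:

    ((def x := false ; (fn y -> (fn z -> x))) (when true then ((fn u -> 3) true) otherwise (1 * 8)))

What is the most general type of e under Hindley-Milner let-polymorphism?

Answer: a -> Bool

Trace:
let x : Bool
x : Bool
\z._ : b -> Bool
\y._ : a -> b -> Bool
  unify Bool ~ Bool
\u._ : c -> Int
  unify c -> Int ~ Bool -> d
  unify c ~ Bool
  unify Int ~ d
_ _ : Int
  unify Int ~ Int
  unify Int ~ Int
  unify Int ~ Int
  unify a -> b -> Bool ~ Int -> e
  unify a ~ Int
  unify b -> Bool ~ e
_ _ : b -> Bool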